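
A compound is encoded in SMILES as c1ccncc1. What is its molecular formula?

C5H5N

Heavy atoms from the SMILES: 5 C, 1 N.
Implicit hydrogens by atom environment:
  5 × C (aromatic): 1 H each → 5
  1 × N (aromatic): no H
  Total hydrogens = 5.
Molecular formula: C5H5N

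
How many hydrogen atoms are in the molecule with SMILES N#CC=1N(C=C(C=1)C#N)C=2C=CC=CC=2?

Hydrogens are implicit in SMILES; fill each atom to its normal valence:
  7 × C (aromatic): 1 H each → 7
  3 × C (aromatic): no H
  2 × C: no H
  2 × N: no H
  1 × N (aromatic): no H
  Total hydrogens = 7.

7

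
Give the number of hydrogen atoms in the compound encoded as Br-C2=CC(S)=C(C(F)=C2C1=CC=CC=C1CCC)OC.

16

Hydrogens are implicit in SMILES; fill each atom to its normal valence:
  7 × C (aromatic): no H
  5 × C (aromatic): 1 H each → 5
  2 × C: 3 H each → 6
  2 × C: 2 H each → 4
  1 × Br: no H
  1 × F: no H
  1 × O: no H
  1 × S: 1 H
  Total hydrogens = 16.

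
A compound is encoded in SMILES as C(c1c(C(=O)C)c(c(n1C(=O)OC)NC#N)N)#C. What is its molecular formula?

Heavy atoms from the SMILES: 11 C, 4 N, 3 O.
Implicit hydrogens by atom environment:
  4 × C (aromatic): no H
  4 × C: no H
  3 × O: no H
  2 × C: 3 H each → 6
  1 × C: 1 H
  1 × N: 2 H
  1 × N: 1 H
  1 × N (aromatic): no H
  1 × N: no H
  Total hydrogens = 10.
Molecular formula: C11H10N4O3

C11H10N4O3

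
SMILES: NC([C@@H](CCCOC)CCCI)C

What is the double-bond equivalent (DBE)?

Molecular formula from the SMILES: C10H22INO.
DoU = (2C + 2 + N − H − X)/2 = (2·10 + 2 + 1 − 22 − 1)/2 = 0/2 = 0.
(Structurally: 0 ring(s) + 0 π bond(s) = 0.)

0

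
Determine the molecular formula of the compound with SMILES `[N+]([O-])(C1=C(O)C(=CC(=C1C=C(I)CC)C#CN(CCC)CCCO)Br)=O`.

Heavy atoms from the SMILES: 1 Br, 18 C, 1 I, 2 N, 4 O.
Implicit hydrogens by atom environment:
  6 × C: 2 H each → 12
  5 × C (aromatic): no H
  3 × C: no H
  2 × C: 3 H each → 6
  2 × O: 1 H each → 2
  1 × Br: no H
  1 × C (aromatic): 1 H
  1 × C: 1 H
  1 × I: no H
  1 × N (charge +1): no H
  1 × N: no H
  1 × O: no H
  1 × O (charge -1): no H
  Total hydrogens = 22.
Molecular formula: C18H22BrIN2O4

C18H22BrIN2O4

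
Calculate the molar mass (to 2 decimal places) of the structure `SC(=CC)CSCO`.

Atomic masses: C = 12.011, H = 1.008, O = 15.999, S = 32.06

150.25

Molecular formula: C5H10OS2.
M = 5×12.011 + 10×1.008 + 1×15.999 + 2×32.06 = 150.25 g/mol.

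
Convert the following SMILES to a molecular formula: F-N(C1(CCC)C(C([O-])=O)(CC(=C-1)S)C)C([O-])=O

[C11H14FNO4S]2-

Heavy atoms from the SMILES: 11 C, 1 F, 1 N, 4 O, 1 S.
Implicit hydrogens by atom environment:
  5 × C: no H
  3 × C: 2 H each → 6
  2 × C: 3 H each → 6
  2 × O: no H
  2 × O (charge -1): no H
  1 × C: 1 H
  1 × F: no H
  1 × N: no H
  1 × S: 1 H
  Total hydrogens = 14.
Net charge -2.
Molecular formula: [C11H14FNO4S]2-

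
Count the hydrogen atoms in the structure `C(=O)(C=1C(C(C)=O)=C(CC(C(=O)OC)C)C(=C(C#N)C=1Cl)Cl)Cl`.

12

Hydrogens are implicit in SMILES; fill each atom to its normal valence:
  6 × C (aromatic): no H
  4 × C: no H
  4 × O: no H
  3 × C: 3 H each → 9
  3 × Cl: no H
  1 × C: 2 H
  1 × C: 1 H
  1 × N: no H
  Total hydrogens = 12.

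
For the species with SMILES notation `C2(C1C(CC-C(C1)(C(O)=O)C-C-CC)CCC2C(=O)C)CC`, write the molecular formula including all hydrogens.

Heavy atoms from the SMILES: 19 C, 3 O.
Implicit hydrogens by atom environment:
  9 × C: 2 H each → 18
  4 × C: 1 H each → 4
  3 × C: 3 H each → 9
  3 × C: no H
  2 × O: no H
  1 × O: 1 H
  Total hydrogens = 32.
Molecular formula: C19H32O3

C19H32O3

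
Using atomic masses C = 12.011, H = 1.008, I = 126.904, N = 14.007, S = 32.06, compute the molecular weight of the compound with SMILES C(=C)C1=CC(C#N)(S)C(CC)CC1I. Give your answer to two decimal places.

Molecular formula: C11H14INS.
M = 11×12.011 + 14×1.008 + 1×126.904 + 1×14.007 + 1×32.06 = 319.20 g/mol.

319.20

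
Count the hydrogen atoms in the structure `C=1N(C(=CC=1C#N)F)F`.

2

Hydrogens are implicit in SMILES; fill each atom to its normal valence:
  2 × C (aromatic): 1 H each → 2
  2 × C (aromatic): no H
  2 × F: no H
  1 × C: no H
  1 × N (aromatic): no H
  1 × N: no H
  Total hydrogens = 2.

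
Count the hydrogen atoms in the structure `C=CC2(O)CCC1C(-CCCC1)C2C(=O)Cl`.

Hydrogens are implicit in SMILES; fill each atom to its normal valence:
  7 × C: 2 H each → 14
  4 × C: 1 H each → 4
  2 × C: no H
  1 × Cl: no H
  1 × O: 1 H
  1 × O: no H
  Total hydrogens = 19.

19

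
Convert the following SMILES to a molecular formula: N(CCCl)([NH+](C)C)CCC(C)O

C8H20ClN2O+

Heavy atoms from the SMILES: 8 C, 1 Cl, 2 N, 1 O.
Implicit hydrogens by atom environment:
  4 × C: 2 H each → 8
  3 × C: 3 H each → 9
  1 × C: 1 H
  1 × Cl: no H
  1 × N (charge +1): 1 H
  1 × N: no H
  1 × O: 1 H
  Total hydrogens = 20.
Net charge +1.
Molecular formula: C8H20ClN2O+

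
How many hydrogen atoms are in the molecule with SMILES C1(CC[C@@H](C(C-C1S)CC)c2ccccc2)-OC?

Hydrogens are implicit in SMILES; fill each atom to its normal valence:
  5 × C (aromatic): 1 H each → 5
  4 × C: 2 H each → 8
  4 × C: 1 H each → 4
  2 × C: 3 H each → 6
  1 × C (aromatic): no H
  1 × O: no H
  1 × S: 1 H
  Total hydrogens = 24.

24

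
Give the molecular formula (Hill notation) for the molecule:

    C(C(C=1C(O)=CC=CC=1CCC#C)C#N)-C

C14H15NO

Heavy atoms from the SMILES: 14 C, 1 N, 1 O.
Implicit hydrogens by atom environment:
  3 × C: 2 H each → 6
  3 × C (aromatic): 1 H each → 3
  3 × C (aromatic): no H
  2 × C: 1 H each → 2
  2 × C: no H
  1 × C: 3 H
  1 × N: no H
  1 × O: 1 H
  Total hydrogens = 15.
Molecular formula: C14H15NO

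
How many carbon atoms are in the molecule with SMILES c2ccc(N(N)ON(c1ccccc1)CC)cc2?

The symbol for carbon appears 14 times in the SMILES. Lowercase c denotes aromatic carbon and counts toward C.

14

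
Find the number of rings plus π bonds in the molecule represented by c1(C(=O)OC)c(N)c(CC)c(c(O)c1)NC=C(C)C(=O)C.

7

Molecular formula from the SMILES: C15H20N2O4.
DoU = (2C + 2 + N − H − X)/2 = (2·15 + 2 + 2 − 20 − 0)/2 = 14/2 = 7.
(Structurally: 1 ring(s) + 6 π bond(s) = 7.)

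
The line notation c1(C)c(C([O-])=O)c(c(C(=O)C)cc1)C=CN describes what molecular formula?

C12H12NO3-

Heavy atoms from the SMILES: 12 C, 1 N, 3 O.
Implicit hydrogens by atom environment:
  4 × C (aromatic): no H
  2 × C: 3 H each → 6
  2 × C (aromatic): 1 H each → 2
  2 × C: 1 H each → 2
  2 × C: no H
  2 × O: no H
  1 × N: 2 H
  1 × O (charge -1): no H
  Total hydrogens = 12.
Net charge -1.
Molecular formula: C12H12NO3-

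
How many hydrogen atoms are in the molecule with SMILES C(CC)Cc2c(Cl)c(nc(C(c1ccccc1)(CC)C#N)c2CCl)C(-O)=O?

22

Hydrogens are implicit in SMILES; fill each atom to its normal valence:
  6 × C (aromatic): no H
  5 × C: 2 H each → 10
  5 × C (aromatic): 1 H each → 5
  3 × C: no H
  2 × C: 3 H each → 6
  2 × Cl: no H
  1 × N (aromatic): no H
  1 × N: no H
  1 × O: 1 H
  1 × O: no H
  Total hydrogens = 22.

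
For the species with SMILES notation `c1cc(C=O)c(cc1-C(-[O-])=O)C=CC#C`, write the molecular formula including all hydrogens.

C12H7O3-

Heavy atoms from the SMILES: 12 C, 3 O.
Implicit hydrogens by atom environment:
  4 × C: 1 H each → 4
  3 × C (aromatic): 1 H each → 3
  3 × C (aromatic): no H
  2 × C: no H
  2 × O: no H
  1 × O (charge -1): no H
  Total hydrogens = 7.
Net charge -1.
Molecular formula: C12H7O3-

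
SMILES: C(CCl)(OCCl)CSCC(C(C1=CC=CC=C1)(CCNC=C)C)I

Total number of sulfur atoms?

1

The symbol for sulfur appears 1 time in the SMILES.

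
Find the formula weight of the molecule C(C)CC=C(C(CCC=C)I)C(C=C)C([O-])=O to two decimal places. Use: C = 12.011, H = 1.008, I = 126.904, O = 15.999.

347.22

Molecular formula: C14H20IO2-.
M = 14×12.011 + 20×1.008 + 1×126.904 + 2×15.999 = 347.22 g/mol.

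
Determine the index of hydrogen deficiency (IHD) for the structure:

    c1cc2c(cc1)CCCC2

Molecular formula from the SMILES: C10H12.
DoU = (2C + 2 + N − H − X)/2 = (2·10 + 2 + 0 − 12 − 0)/2 = 10/2 = 5.
(Structurally: 2 ring(s) + 3 π bond(s) = 5.)

5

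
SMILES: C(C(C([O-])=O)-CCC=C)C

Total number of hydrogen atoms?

Hydrogens are implicit in SMILES; fill each atom to its normal valence:
  4 × C: 2 H each → 8
  2 × C: 1 H each → 2
  1 × C: 3 H
  1 × C: no H
  1 × O: no H
  1 × O (charge -1): no H
  Total hydrogens = 13.

13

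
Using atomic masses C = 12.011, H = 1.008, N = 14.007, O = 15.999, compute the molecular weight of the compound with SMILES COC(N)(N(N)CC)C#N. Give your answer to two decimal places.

144.18

Molecular formula: C5H12N4O.
M = 5×12.011 + 12×1.008 + 4×14.007 + 1×15.999 = 144.18 g/mol.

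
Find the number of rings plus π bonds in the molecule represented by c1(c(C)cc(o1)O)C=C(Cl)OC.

4

Molecular formula from the SMILES: C8H9ClO3.
DoU = (2C + 2 + N − H − X)/2 = (2·8 + 2 + 0 − 9 − 1)/2 = 8/2 = 4.
(Structurally: 1 ring(s) + 3 π bond(s) = 4.)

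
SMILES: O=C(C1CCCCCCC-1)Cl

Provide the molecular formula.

Heavy atoms from the SMILES: 9 C, 1 Cl, 1 O.
Implicit hydrogens by atom environment:
  7 × C: 2 H each → 14
  1 × C: 1 H
  1 × C: no H
  1 × Cl: no H
  1 × O: no H
  Total hydrogens = 15.
Molecular formula: C9H15ClO

C9H15ClO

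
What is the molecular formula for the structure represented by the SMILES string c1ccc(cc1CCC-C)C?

Heavy atoms from the SMILES: 11 C.
Implicit hydrogens by atom environment:
  4 × C (aromatic): 1 H each → 4
  3 × C: 2 H each → 6
  2 × C: 3 H each → 6
  2 × C (aromatic): no H
  Total hydrogens = 16.
Molecular formula: C11H16

C11H16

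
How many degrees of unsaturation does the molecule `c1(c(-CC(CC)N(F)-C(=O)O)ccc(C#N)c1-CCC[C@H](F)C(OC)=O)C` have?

8

Molecular formula from the SMILES: C19H24F2N2O4.
DoU = (2C + 2 + N − H − X)/2 = (2·19 + 2 + 2 − 24 − 2)/2 = 16/2 = 8.
(Structurally: 1 ring(s) + 7 π bond(s) = 8.)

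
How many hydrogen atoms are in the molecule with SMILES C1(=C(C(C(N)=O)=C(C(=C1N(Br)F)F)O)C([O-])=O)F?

3

Hydrogens are implicit in SMILES; fill each atom to its normal valence:
  6 × C (aromatic): no H
  3 × F: no H
  2 × C: no H
  2 × O: no H
  1 × Br: no H
  1 × N: 2 H
  1 × N: no H
  1 × O: 1 H
  1 × O (charge -1): no H
  Total hydrogens = 3.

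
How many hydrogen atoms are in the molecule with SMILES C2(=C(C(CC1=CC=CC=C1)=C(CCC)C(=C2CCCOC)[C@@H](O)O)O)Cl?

Hydrogens are implicit in SMILES; fill each atom to its normal valence:
  7 × C (aromatic): no H
  6 × C: 2 H each → 12
  5 × C (aromatic): 1 H each → 5
  3 × O: 1 H each → 3
  2 × C: 3 H each → 6
  1 × C: 1 H
  1 × Cl: no H
  1 × O: no H
  Total hydrogens = 27.

27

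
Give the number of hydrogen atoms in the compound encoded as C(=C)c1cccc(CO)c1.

Hydrogens are implicit in SMILES; fill each atom to its normal valence:
  4 × C (aromatic): 1 H each → 4
  2 × C: 2 H each → 4
  2 × C (aromatic): no H
  1 × C: 1 H
  1 × O: 1 H
  Total hydrogens = 10.

10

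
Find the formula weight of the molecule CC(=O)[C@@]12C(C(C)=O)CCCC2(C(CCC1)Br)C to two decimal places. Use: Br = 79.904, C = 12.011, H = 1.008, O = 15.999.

315.25

Molecular formula: C15H23BrO2.
M = 1×79.904 + 15×12.011 + 23×1.008 + 2×15.999 = 315.25 g/mol.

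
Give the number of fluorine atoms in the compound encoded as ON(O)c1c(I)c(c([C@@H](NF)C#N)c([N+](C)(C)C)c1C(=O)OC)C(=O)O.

The symbol for fluorine appears 1 time in the SMILES.

1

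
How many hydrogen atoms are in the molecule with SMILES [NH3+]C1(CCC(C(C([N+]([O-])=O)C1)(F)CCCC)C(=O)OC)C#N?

23

Hydrogens are implicit in SMILES; fill each atom to its normal valence:
  6 × C: 2 H each → 12
  4 × C: no H
  3 × O: no H
  2 × C: 3 H each → 6
  2 × C: 1 H each → 2
  1 × F: no H
  1 × N (charge +1): 3 H
  1 × N (charge +1): no H
  1 × N: no H
  1 × O (charge -1): no H
  Total hydrogens = 23.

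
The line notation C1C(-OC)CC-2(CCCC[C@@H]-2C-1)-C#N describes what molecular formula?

Heavy atoms from the SMILES: 12 C, 1 N, 1 O.
Implicit hydrogens by atom environment:
  7 × C: 2 H each → 14
  2 × C: 1 H each → 2
  2 × C: no H
  1 × C: 3 H
  1 × N: no H
  1 × O: no H
  Total hydrogens = 19.
Molecular formula: C12H19NO

C12H19NO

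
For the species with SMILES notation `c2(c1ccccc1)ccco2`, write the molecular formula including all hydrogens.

C10H8O

Heavy atoms from the SMILES: 10 C, 1 O.
Implicit hydrogens by atom environment:
  8 × C (aromatic): 1 H each → 8
  2 × C (aromatic): no H
  1 × O (aromatic): no H
  Total hydrogens = 8.
Molecular formula: C10H8O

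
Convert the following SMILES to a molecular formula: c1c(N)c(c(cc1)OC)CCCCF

Heavy atoms from the SMILES: 11 C, 1 F, 1 N, 1 O.
Implicit hydrogens by atom environment:
  4 × C: 2 H each → 8
  3 × C (aromatic): 1 H each → 3
  3 × C (aromatic): no H
  1 × C: 3 H
  1 × F: no H
  1 × N: 2 H
  1 × O: no H
  Total hydrogens = 16.
Molecular formula: C11H16FNO

C11H16FNO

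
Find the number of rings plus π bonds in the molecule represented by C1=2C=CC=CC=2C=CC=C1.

7

Molecular formula from the SMILES: C10H8.
DoU = (2C + 2 + N − H − X)/2 = (2·10 + 2 + 0 − 8 − 0)/2 = 14/2 = 7.
(Structurally: 2 ring(s) + 5 π bond(s) = 7.)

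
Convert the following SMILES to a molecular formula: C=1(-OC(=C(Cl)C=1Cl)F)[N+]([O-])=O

Heavy atoms from the SMILES: 4 C, 2 Cl, 1 F, 1 N, 3 O.
Implicit hydrogens by atom environment:
  4 × C (aromatic): no H
  2 × Cl: no H
  1 × F: no H
  1 × N (charge +1): no H
  1 × O (aromatic): no H
  1 × O: no H
  1 × O (charge -1): no H
  Total hydrogens = 0.
Molecular formula: C4Cl2FNO3

C4Cl2FNO3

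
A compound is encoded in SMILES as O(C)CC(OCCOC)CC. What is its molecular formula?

Heavy atoms from the SMILES: 8 C, 3 O.
Implicit hydrogens by atom environment:
  4 × C: 2 H each → 8
  3 × C: 3 H each → 9
  3 × O: no H
  1 × C: 1 H
  Total hydrogens = 18.
Molecular formula: C8H18O3

C8H18O3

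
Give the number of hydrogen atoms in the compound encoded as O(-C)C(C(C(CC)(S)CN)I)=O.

Hydrogens are implicit in SMILES; fill each atom to its normal valence:
  2 × C: 3 H each → 6
  2 × C: 2 H each → 4
  2 × C: no H
  2 × O: no H
  1 × C: 1 H
  1 × I: no H
  1 × N: 2 H
  1 × S: 1 H
  Total hydrogens = 14.

14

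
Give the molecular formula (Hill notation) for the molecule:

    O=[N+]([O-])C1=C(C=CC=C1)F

C6H4FNO2

Heavy atoms from the SMILES: 6 C, 1 F, 1 N, 2 O.
Implicit hydrogens by atom environment:
  4 × C (aromatic): 1 H each → 4
  2 × C (aromatic): no H
  1 × F: no H
  1 × N (charge +1): no H
  1 × O: no H
  1 × O (charge -1): no H
  Total hydrogens = 4.
Molecular formula: C6H4FNO2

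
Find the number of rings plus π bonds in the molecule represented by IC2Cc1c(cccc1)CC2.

Molecular formula from the SMILES: C10H11I.
DoU = (2C + 2 + N − H − X)/2 = (2·10 + 2 + 0 − 11 − 1)/2 = 10/2 = 5.
(Structurally: 2 ring(s) + 3 π bond(s) = 5.)

5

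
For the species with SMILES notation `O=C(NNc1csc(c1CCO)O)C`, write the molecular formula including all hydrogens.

Heavy atoms from the SMILES: 8 C, 2 N, 3 O, 1 S.
Implicit hydrogens by atom environment:
  3 × C (aromatic): no H
  2 × C: 2 H each → 4
  2 × N: 1 H each → 2
  2 × O: 1 H each → 2
  1 × C: 3 H
  1 × C (aromatic): 1 H
  1 × C: no H
  1 × O: no H
  1 × S (aromatic): no H
  Total hydrogens = 12.
Molecular formula: C8H12N2O3S

C8H12N2O3S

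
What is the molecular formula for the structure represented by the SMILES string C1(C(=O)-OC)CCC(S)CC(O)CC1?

C10H18O3S

Heavy atoms from the SMILES: 10 C, 3 O, 1 S.
Implicit hydrogens by atom environment:
  5 × C: 2 H each → 10
  3 × C: 1 H each → 3
  2 × O: no H
  1 × C: 3 H
  1 × C: no H
  1 × O: 1 H
  1 × S: 1 H
  Total hydrogens = 18.
Molecular formula: C10H18O3S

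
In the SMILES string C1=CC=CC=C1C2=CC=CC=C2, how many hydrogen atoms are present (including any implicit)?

10

Hydrogens are implicit in SMILES; fill each atom to its normal valence:
  10 × C (aromatic): 1 H each → 10
  2 × C (aromatic): no H
  Total hydrogens = 10.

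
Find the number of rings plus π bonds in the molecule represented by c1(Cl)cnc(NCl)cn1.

4

Molecular formula from the SMILES: C4H3Cl2N3.
DoU = (2C + 2 + N − H − X)/2 = (2·4 + 2 + 3 − 3 − 2)/2 = 8/2 = 4.
(Structurally: 1 ring(s) + 3 π bond(s) = 4.)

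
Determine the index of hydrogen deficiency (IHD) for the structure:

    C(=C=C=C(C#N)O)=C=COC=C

8

Molecular formula from the SMILES: C9H5NO2.
DoU = (2C + 2 + N − H − X)/2 = (2·9 + 2 + 1 − 5 − 0)/2 = 16/2 = 8.
(Structurally: 0 ring(s) + 8 π bond(s) = 8.)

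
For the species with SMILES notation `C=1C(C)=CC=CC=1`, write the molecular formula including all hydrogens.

C7H8

Heavy atoms from the SMILES: 7 C.
Implicit hydrogens by atom environment:
  5 × C (aromatic): 1 H each → 5
  1 × C: 3 H
  1 × C (aromatic): no H
  Total hydrogens = 8.
Molecular formula: C7H8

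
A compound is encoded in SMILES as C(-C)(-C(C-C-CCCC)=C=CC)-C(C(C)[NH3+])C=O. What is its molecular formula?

Heavy atoms from the SMILES: 16 C, 1 N, 1 O.
Implicit hydrogens by atom environment:
  5 × C: 2 H each → 10
  5 × C: 1 H each → 5
  4 × C: 3 H each → 12
  2 × C: no H
  1 × N (charge +1): 3 H
  1 × O: no H
  Total hydrogens = 30.
Net charge +1.
Molecular formula: C16H30NO+

C16H30NO+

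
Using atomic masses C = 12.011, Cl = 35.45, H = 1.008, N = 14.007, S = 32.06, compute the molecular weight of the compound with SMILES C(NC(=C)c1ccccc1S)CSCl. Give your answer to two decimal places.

Molecular formula: C10H12ClNS2.
M = 10×12.011 + 1×35.45 + 12×1.008 + 1×14.007 + 2×32.06 = 245.78 g/mol.

245.78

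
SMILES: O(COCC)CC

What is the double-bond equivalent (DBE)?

0

Molecular formula from the SMILES: C5H12O2.
DoU = (2C + 2 + N − H − X)/2 = (2·5 + 2 + 0 − 12 − 0)/2 = 0/2 = 0.
(Structurally: 0 ring(s) + 0 π bond(s) = 0.)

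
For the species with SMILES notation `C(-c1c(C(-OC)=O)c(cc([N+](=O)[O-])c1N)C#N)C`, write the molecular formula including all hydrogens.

C11H11N3O4

Heavy atoms from the SMILES: 11 C, 3 N, 4 O.
Implicit hydrogens by atom environment:
  5 × C (aromatic): no H
  3 × O: no H
  2 × C: 3 H each → 6
  2 × C: no H
  1 × C: 2 H
  1 × C (aromatic): 1 H
  1 × N: 2 H
  1 × N (charge +1): no H
  1 × N: no H
  1 × O (charge -1): no H
  Total hydrogens = 11.
Molecular formula: C11H11N3O4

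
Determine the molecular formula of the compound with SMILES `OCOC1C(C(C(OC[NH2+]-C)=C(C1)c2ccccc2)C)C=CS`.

C18H26NO3S+

Heavy atoms from the SMILES: 18 C, 1 N, 3 O, 1 S.
Implicit hydrogens by atom environment:
  5 × C: 1 H each → 5
  5 × C (aromatic): 1 H each → 5
  3 × C: 2 H each → 6
  2 × C: 3 H each → 6
  2 × C: no H
  2 × O: no H
  1 × C (aromatic): no H
  1 × N (charge +1): 2 H
  1 × O: 1 H
  1 × S: 1 H
  Total hydrogens = 26.
Net charge +1.
Molecular formula: C18H26NO3S+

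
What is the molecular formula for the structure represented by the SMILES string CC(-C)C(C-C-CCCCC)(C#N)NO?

C12H24N2O

Heavy atoms from the SMILES: 12 C, 2 N, 1 O.
Implicit hydrogens by atom environment:
  6 × C: 2 H each → 12
  3 × C: 3 H each → 9
  2 × C: no H
  1 × C: 1 H
  1 × N: 1 H
  1 × N: no H
  1 × O: 1 H
  Total hydrogens = 24.
Molecular formula: C12H24N2O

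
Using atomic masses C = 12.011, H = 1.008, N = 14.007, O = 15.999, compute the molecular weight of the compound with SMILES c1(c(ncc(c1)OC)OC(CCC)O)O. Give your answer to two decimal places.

Molecular formula: C10H15NO4.
M = 10×12.011 + 15×1.008 + 1×14.007 + 4×15.999 = 213.23 g/mol.

213.23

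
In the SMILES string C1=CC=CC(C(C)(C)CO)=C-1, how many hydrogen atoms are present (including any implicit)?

Hydrogens are implicit in SMILES; fill each atom to its normal valence:
  5 × C (aromatic): 1 H each → 5
  2 × C: 3 H each → 6
  1 × C: 2 H
  1 × C: no H
  1 × C (aromatic): no H
  1 × O: 1 H
  Total hydrogens = 14.

14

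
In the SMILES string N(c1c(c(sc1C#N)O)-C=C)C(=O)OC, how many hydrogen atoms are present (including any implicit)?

8

Hydrogens are implicit in SMILES; fill each atom to its normal valence:
  4 × C (aromatic): no H
  2 × C: no H
  2 × O: no H
  1 × C: 3 H
  1 × C: 2 H
  1 × C: 1 H
  1 × N: 1 H
  1 × N: no H
  1 × O: 1 H
  1 × S (aromatic): no H
  Total hydrogens = 8.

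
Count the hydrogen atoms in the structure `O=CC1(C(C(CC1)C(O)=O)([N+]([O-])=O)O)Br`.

Hydrogens are implicit in SMILES; fill each atom to its normal valence:
  3 × C: no H
  3 × O: no H
  2 × C: 2 H each → 4
  2 × C: 1 H each → 2
  2 × O: 1 H each → 2
  1 × Br: no H
  1 × N (charge +1): no H
  1 × O (charge -1): no H
  Total hydrogens = 8.

8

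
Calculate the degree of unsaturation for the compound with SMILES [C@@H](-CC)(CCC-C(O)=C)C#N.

Molecular formula from the SMILES: C9H15NO.
DoU = (2C + 2 + N − H − X)/2 = (2·9 + 2 + 1 − 15 − 0)/2 = 6/2 = 3.
(Structurally: 0 ring(s) + 3 π bond(s) = 3.)

3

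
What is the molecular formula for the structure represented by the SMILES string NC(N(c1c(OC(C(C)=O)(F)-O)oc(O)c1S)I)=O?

C8H8FIN2O6S

Heavy atoms from the SMILES: 8 C, 1 F, 1 I, 2 N, 6 O, 1 S.
Implicit hydrogens by atom environment:
  4 × C (aromatic): no H
  3 × C: no H
  3 × O: no H
  2 × O: 1 H each → 2
  1 × C: 3 H
  1 × F: no H
  1 × I: no H
  1 × N: 2 H
  1 × N: no H
  1 × O (aromatic): no H
  1 × S: 1 H
  Total hydrogens = 8.
Molecular formula: C8H8FIN2O6S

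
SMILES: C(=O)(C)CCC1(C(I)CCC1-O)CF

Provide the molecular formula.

Heavy atoms from the SMILES: 10 C, 1 F, 1 I, 2 O.
Implicit hydrogens by atom environment:
  5 × C: 2 H each → 10
  2 × C: 1 H each → 2
  2 × C: no H
  1 × C: 3 H
  1 × F: no H
  1 × I: no H
  1 × O: 1 H
  1 × O: no H
  Total hydrogens = 16.
Molecular formula: C10H16FIO2

C10H16FIO2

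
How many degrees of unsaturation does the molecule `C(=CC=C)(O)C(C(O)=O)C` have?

Molecular formula from the SMILES: C7H10O3.
DoU = (2C + 2 + N − H − X)/2 = (2·7 + 2 + 0 − 10 − 0)/2 = 6/2 = 3.
(Structurally: 0 ring(s) + 3 π bond(s) = 3.)

3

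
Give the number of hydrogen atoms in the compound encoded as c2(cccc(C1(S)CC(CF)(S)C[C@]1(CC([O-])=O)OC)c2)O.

Hydrogens are implicit in SMILES; fill each atom to its normal valence:
  4 × C: 2 H each → 8
  4 × C (aromatic): 1 H each → 4
  4 × C: no H
  2 × C (aromatic): no H
  2 × O: no H
  2 × S: 1 H each → 2
  1 × C: 3 H
  1 × F: no H
  1 × O: 1 H
  1 × O (charge -1): no H
  Total hydrogens = 18.

18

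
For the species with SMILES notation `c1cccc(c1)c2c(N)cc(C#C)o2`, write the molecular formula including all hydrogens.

Heavy atoms from the SMILES: 12 C, 1 N, 1 O.
Implicit hydrogens by atom environment:
  6 × C (aromatic): 1 H each → 6
  4 × C (aromatic): no H
  1 × C: 1 H
  1 × C: no H
  1 × N: 2 H
  1 × O (aromatic): no H
  Total hydrogens = 9.
Molecular formula: C12H9NO

C12H9NO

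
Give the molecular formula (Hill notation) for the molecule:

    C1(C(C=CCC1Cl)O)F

C6H8ClFO

Heavy atoms from the SMILES: 6 C, 1 Cl, 1 F, 1 O.
Implicit hydrogens by atom environment:
  5 × C: 1 H each → 5
  1 × C: 2 H
  1 × Cl: no H
  1 × F: no H
  1 × O: 1 H
  Total hydrogens = 8.
Molecular formula: C6H8ClFO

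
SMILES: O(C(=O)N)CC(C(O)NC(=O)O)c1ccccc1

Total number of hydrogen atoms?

Hydrogens are implicit in SMILES; fill each atom to its normal valence:
  5 × C (aromatic): 1 H each → 5
  3 × O: no H
  2 × C: 1 H each → 2
  2 × C: no H
  2 × O: 1 H each → 2
  1 × C: 2 H
  1 × C (aromatic): no H
  1 × N: 2 H
  1 × N: 1 H
  Total hydrogens = 14.

14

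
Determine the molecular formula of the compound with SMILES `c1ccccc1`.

Heavy atoms from the SMILES: 6 C.
Implicit hydrogens by atom environment:
  6 × C (aromatic): 1 H each → 6
  Total hydrogens = 6.
Molecular formula: C6H6

C6H6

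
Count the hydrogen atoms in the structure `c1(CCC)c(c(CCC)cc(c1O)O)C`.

20

Hydrogens are implicit in SMILES; fill each atom to its normal valence:
  5 × C (aromatic): no H
  4 × C: 2 H each → 8
  3 × C: 3 H each → 9
  2 × O: 1 H each → 2
  1 × C (aromatic): 1 H
  Total hydrogens = 20.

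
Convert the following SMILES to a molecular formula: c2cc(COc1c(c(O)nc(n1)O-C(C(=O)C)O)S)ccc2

C14H14N2O5S

Heavy atoms from the SMILES: 14 C, 2 N, 5 O, 1 S.
Implicit hydrogens by atom environment:
  5 × C (aromatic): 1 H each → 5
  5 × C (aromatic): no H
  3 × O: no H
  2 × N (aromatic): no H
  2 × O: 1 H each → 2
  1 × C: 3 H
  1 × C: 2 H
  1 × C: 1 H
  1 × C: no H
  1 × S: 1 H
  Total hydrogens = 14.
Molecular formula: C14H14N2O5S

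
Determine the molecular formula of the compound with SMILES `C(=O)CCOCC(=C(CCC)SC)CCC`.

Heavy atoms from the SMILES: 13 C, 2 O, 1 S.
Implicit hydrogens by atom environment:
  7 × C: 2 H each → 14
  3 × C: 3 H each → 9
  2 × C: no H
  2 × O: no H
  1 × C: 1 H
  1 × S: no H
  Total hydrogens = 24.
Molecular formula: C13H24O2S

C13H24O2S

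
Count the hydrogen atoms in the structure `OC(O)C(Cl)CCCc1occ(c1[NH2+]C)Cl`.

Hydrogens are implicit in SMILES; fill each atom to its normal valence:
  3 × C: 2 H each → 6
  3 × C (aromatic): no H
  2 × C: 1 H each → 2
  2 × Cl: no H
  2 × O: 1 H each → 2
  1 × C: 3 H
  1 × C (aromatic): 1 H
  1 × N (charge +1): 2 H
  1 × O (aromatic): no H
  Total hydrogens = 16.

16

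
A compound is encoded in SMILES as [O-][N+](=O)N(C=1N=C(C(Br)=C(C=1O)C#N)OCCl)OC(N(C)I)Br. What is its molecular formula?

Heavy atoms from the SMILES: 2 Br, 9 C, 1 Cl, 1 I, 5 N, 5 O.
Implicit hydrogens by atom environment:
  5 × C (aromatic): no H
  3 × N: no H
  3 × O: no H
  2 × Br: no H
  1 × C: 3 H
  1 × C: 2 H
  1 × C: 1 H
  1 × C: no H
  1 × Cl: no H
  1 × I: no H
  1 × N (aromatic): no H
  1 × N (charge +1): no H
  1 × O: 1 H
  1 × O (charge -1): no H
  Total hydrogens = 7.
Molecular formula: C9H7Br2ClIN5O5

C9H7Br2ClIN5O5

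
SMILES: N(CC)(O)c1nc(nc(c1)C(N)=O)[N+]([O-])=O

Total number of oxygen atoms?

4

The symbol for oxygen appears 4 times in the SMILES.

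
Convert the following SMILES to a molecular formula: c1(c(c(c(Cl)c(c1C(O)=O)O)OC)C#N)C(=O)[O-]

C10H5ClNO6-

Heavy atoms from the SMILES: 10 C, 1 Cl, 1 N, 6 O.
Implicit hydrogens by atom environment:
  6 × C (aromatic): no H
  3 × C: no H
  3 × O: no H
  2 × O: 1 H each → 2
  1 × C: 3 H
  1 × Cl: no H
  1 × N: no H
  1 × O (charge -1): no H
  Total hydrogens = 5.
Net charge -1.
Molecular formula: C10H5ClNO6-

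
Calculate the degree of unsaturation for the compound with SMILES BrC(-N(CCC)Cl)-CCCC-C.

Molecular formula from the SMILES: C9H19BrClN.
DoU = (2C + 2 + N − H − X)/2 = (2·9 + 2 + 1 − 19 − 2)/2 = 0/2 = 0.
(Structurally: 0 ring(s) + 0 π bond(s) = 0.)

0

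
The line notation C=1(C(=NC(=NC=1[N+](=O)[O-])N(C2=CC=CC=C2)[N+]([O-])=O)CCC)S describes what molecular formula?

Heavy atoms from the SMILES: 13 C, 5 N, 4 O, 1 S.
Implicit hydrogens by atom environment:
  5 × C (aromatic): 1 H each → 5
  5 × C (aromatic): no H
  2 × C: 2 H each → 4
  2 × N (aromatic): no H
  2 × N (charge +1): no H
  2 × O: no H
  2 × O (charge -1): no H
  1 × C: 3 H
  1 × N: no H
  1 × S: 1 H
  Total hydrogens = 13.
Molecular formula: C13H13N5O4S

C13H13N5O4S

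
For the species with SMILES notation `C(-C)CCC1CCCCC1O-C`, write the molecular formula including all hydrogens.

Heavy atoms from the SMILES: 11 C, 1 O.
Implicit hydrogens by atom environment:
  7 × C: 2 H each → 14
  2 × C: 3 H each → 6
  2 × C: 1 H each → 2
  1 × O: no H
  Total hydrogens = 22.
Molecular formula: C11H22O

C11H22O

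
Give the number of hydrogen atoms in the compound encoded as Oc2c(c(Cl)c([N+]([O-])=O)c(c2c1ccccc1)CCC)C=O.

14

Hydrogens are implicit in SMILES; fill each atom to its normal valence:
  7 × C (aromatic): no H
  5 × C (aromatic): 1 H each → 5
  2 × C: 2 H each → 4
  2 × O: no H
  1 × C: 3 H
  1 × C: 1 H
  1 × Cl: no H
  1 × N (charge +1): no H
  1 × O: 1 H
  1 × O (charge -1): no H
  Total hydrogens = 14.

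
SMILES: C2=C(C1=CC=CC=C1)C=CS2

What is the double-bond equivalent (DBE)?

7

Molecular formula from the SMILES: C10H8S.
DoU = (2C + 2 + N − H − X)/2 = (2·10 + 2 + 0 − 8 − 0)/2 = 14/2 = 7.
(Structurally: 2 ring(s) + 5 π bond(s) = 7.)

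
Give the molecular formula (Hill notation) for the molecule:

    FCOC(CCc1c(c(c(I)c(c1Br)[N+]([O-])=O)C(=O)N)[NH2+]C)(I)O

C12H14BrFI2N3O5+

Heavy atoms from the SMILES: 1 Br, 12 C, 1 F, 2 I, 3 N, 5 O.
Implicit hydrogens by atom environment:
  6 × C (aromatic): no H
  3 × C: 2 H each → 6
  3 × O: no H
  2 × C: no H
  2 × I: no H
  1 × Br: no H
  1 × C: 3 H
  1 × F: no H
  1 × N (charge +1): 2 H
  1 × N: 2 H
  1 × N (charge +1): no H
  1 × O: 1 H
  1 × O (charge -1): no H
  Total hydrogens = 14.
Net charge +1.
Molecular formula: C12H14BrFI2N3O5+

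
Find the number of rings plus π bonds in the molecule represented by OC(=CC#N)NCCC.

Molecular formula from the SMILES: C6H10N2O.
DoU = (2C + 2 + N − H − X)/2 = (2·6 + 2 + 2 − 10 − 0)/2 = 6/2 = 3.
(Structurally: 0 ring(s) + 3 π bond(s) = 3.)

3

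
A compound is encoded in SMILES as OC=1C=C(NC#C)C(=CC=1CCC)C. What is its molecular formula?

C12H15NO

Heavy atoms from the SMILES: 12 C, 1 N, 1 O.
Implicit hydrogens by atom environment:
  4 × C (aromatic): no H
  2 × C: 3 H each → 6
  2 × C: 2 H each → 4
  2 × C (aromatic): 1 H each → 2
  1 × C: 1 H
  1 × C: no H
  1 × N: 1 H
  1 × O: 1 H
  Total hydrogens = 15.
Molecular formula: C12H15NO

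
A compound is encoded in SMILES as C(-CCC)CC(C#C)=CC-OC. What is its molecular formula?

C11H18O

Heavy atoms from the SMILES: 11 C, 1 O.
Implicit hydrogens by atom environment:
  5 × C: 2 H each → 10
  2 × C: 3 H each → 6
  2 × C: 1 H each → 2
  2 × C: no H
  1 × O: no H
  Total hydrogens = 18.
Molecular formula: C11H18O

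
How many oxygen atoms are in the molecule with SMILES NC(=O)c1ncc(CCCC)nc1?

The symbol for oxygen appears 1 time in the SMILES.

1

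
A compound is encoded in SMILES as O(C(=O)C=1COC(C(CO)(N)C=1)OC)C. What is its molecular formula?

Heavy atoms from the SMILES: 9 C, 1 N, 5 O.
Implicit hydrogens by atom environment:
  4 × O: no H
  3 × C: no H
  2 × C: 3 H each → 6
  2 × C: 2 H each → 4
  2 × C: 1 H each → 2
  1 × N: 2 H
  1 × O: 1 H
  Total hydrogens = 15.
Molecular formula: C9H15NO5

C9H15NO5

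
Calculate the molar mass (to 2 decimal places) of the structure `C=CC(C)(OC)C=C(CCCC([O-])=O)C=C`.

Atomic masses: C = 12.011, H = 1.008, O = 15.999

223.29

Molecular formula: C13H19O3-.
M = 13×12.011 + 19×1.008 + 3×15.999 = 223.29 g/mol.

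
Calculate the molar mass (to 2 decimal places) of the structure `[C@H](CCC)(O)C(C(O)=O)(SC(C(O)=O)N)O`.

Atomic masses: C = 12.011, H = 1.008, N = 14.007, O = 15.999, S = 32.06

253.27

Molecular formula: C8H15NO6S.
M = 8×12.011 + 15×1.008 + 1×14.007 + 6×15.999 + 1×32.06 = 253.27 g/mol.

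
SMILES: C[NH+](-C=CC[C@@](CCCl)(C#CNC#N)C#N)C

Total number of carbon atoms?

The symbol for carbon appears 12 times in the SMILES. (Cl is a single chlorine, not C + l.)

12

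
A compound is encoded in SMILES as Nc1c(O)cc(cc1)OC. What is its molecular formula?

Heavy atoms from the SMILES: 7 C, 1 N, 2 O.
Implicit hydrogens by atom environment:
  3 × C (aromatic): 1 H each → 3
  3 × C (aromatic): no H
  1 × C: 3 H
  1 × N: 2 H
  1 × O: 1 H
  1 × O: no H
  Total hydrogens = 9.
Molecular formula: C7H9NO2

C7H9NO2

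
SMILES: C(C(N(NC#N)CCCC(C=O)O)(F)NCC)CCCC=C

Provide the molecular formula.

Heavy atoms from the SMILES: 15 C, 1 F, 4 N, 2 O.
Implicit hydrogens by atom environment:
  9 × C: 2 H each → 18
  3 × C: 1 H each → 3
  2 × C: no H
  2 × N: 1 H each → 2
  2 × N: no H
  1 × C: 3 H
  1 × F: no H
  1 × O: 1 H
  1 × O: no H
  Total hydrogens = 27.
Molecular formula: C15H27FN4O2

C15H27FN4O2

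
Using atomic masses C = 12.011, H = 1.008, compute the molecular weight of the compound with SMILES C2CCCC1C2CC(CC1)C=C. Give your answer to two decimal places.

Molecular formula: C12H20.
M = 12×12.011 + 20×1.008 = 164.29 g/mol.

164.29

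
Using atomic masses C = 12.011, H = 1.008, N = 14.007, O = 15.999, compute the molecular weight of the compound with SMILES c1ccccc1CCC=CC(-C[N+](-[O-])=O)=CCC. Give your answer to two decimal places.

245.32

Molecular formula: C15H19NO2.
M = 15×12.011 + 19×1.008 + 1×14.007 + 2×15.999 = 245.32 g/mol.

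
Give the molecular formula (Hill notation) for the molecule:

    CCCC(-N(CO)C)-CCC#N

Heavy atoms from the SMILES: 9 C, 2 N, 1 O.
Implicit hydrogens by atom environment:
  5 × C: 2 H each → 10
  2 × C: 3 H each → 6
  2 × N: no H
  1 × C: 1 H
  1 × C: no H
  1 × O: 1 H
  Total hydrogens = 18.
Molecular formula: C9H18N2O

C9H18N2O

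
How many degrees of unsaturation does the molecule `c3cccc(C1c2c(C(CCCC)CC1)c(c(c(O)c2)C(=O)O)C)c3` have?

10

Molecular formula from the SMILES: C22H26O3.
DoU = (2C + 2 + N − H − X)/2 = (2·22 + 2 + 0 − 26 − 0)/2 = 20/2 = 10.
(Structurally: 3 ring(s) + 7 π bond(s) = 10.)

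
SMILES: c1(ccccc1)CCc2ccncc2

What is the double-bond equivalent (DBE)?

8

Molecular formula from the SMILES: C13H13N.
DoU = (2C + 2 + N − H − X)/2 = (2·13 + 2 + 1 − 13 − 0)/2 = 16/2 = 8.
(Structurally: 2 ring(s) + 6 π bond(s) = 8.)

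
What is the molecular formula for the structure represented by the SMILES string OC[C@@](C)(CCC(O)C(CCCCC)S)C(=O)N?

C13H27NO3S

Heavy atoms from the SMILES: 13 C, 1 N, 3 O, 1 S.
Implicit hydrogens by atom environment:
  7 × C: 2 H each → 14
  2 × C: 3 H each → 6
  2 × C: 1 H each → 2
  2 × C: no H
  2 × O: 1 H each → 2
  1 × N: 2 H
  1 × O: no H
  1 × S: 1 H
  Total hydrogens = 27.
Molecular formula: C13H27NO3S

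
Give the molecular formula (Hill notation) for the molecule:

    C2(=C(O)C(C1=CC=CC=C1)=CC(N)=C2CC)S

C14H15NOS

Heavy atoms from the SMILES: 14 C, 1 N, 1 O, 1 S.
Implicit hydrogens by atom environment:
  6 × C (aromatic): 1 H each → 6
  6 × C (aromatic): no H
  1 × C: 3 H
  1 × C: 2 H
  1 × N: 2 H
  1 × O: 1 H
  1 × S: 1 H
  Total hydrogens = 15.
Molecular formula: C14H15NOS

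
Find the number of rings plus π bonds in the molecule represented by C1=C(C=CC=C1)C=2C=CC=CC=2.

Molecular formula from the SMILES: C12H10.
DoU = (2C + 2 + N − H − X)/2 = (2·12 + 2 + 0 − 10 − 0)/2 = 16/2 = 8.
(Structurally: 2 ring(s) + 6 π bond(s) = 8.)

8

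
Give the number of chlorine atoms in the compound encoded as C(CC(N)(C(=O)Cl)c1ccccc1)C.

1

The symbol for chlorine appears 1 time in the SMILES.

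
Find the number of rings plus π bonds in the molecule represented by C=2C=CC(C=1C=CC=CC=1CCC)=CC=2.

8

Molecular formula from the SMILES: C15H16.
DoU = (2C + 2 + N − H − X)/2 = (2·15 + 2 + 0 − 16 − 0)/2 = 16/2 = 8.
(Structurally: 2 ring(s) + 6 π bond(s) = 8.)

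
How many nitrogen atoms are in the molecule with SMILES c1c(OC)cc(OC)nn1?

The symbol for nitrogen appears 2 times in the SMILES.

2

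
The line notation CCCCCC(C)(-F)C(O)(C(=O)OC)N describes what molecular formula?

C10H20FNO3

Heavy atoms from the SMILES: 10 C, 1 F, 1 N, 3 O.
Implicit hydrogens by atom environment:
  4 × C: 2 H each → 8
  3 × C: 3 H each → 9
  3 × C: no H
  2 × O: no H
  1 × F: no H
  1 × N: 2 H
  1 × O: 1 H
  Total hydrogens = 20.
Molecular formula: C10H20FNO3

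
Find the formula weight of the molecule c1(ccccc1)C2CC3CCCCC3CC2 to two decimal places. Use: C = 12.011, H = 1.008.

Molecular formula: C16H22.
M = 16×12.011 + 22×1.008 = 214.35 g/mol.

214.35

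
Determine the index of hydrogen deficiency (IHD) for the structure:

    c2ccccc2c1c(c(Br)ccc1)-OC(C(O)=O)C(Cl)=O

Molecular formula from the SMILES: C15H10BrClO4.
DoU = (2C + 2 + N − H − X)/2 = (2·15 + 2 + 0 − 10 − 2)/2 = 20/2 = 10.
(Structurally: 2 ring(s) + 8 π bond(s) = 10.)

10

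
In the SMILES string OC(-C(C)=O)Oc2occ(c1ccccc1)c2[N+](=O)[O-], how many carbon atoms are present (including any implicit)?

13

The symbol for carbon appears 13 times in the SMILES. Lowercase c denotes aromatic carbon and counts toward C.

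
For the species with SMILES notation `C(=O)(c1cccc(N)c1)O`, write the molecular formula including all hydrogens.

C7H7NO2

Heavy atoms from the SMILES: 7 C, 1 N, 2 O.
Implicit hydrogens by atom environment:
  4 × C (aromatic): 1 H each → 4
  2 × C (aromatic): no H
  1 × C: no H
  1 × N: 2 H
  1 × O: 1 H
  1 × O: no H
  Total hydrogens = 7.
Molecular formula: C7H7NO2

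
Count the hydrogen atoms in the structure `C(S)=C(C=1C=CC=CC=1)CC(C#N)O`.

11

Hydrogens are implicit in SMILES; fill each atom to its normal valence:
  5 × C (aromatic): 1 H each → 5
  2 × C: 1 H each → 2
  2 × C: no H
  1 × C: 2 H
  1 × C (aromatic): no H
  1 × N: no H
  1 × O: 1 H
  1 × S: 1 H
  Total hydrogens = 11.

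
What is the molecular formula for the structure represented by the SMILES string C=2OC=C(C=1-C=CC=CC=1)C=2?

Heavy atoms from the SMILES: 10 C, 1 O.
Implicit hydrogens by atom environment:
  8 × C (aromatic): 1 H each → 8
  2 × C (aromatic): no H
  1 × O (aromatic): no H
  Total hydrogens = 8.
Molecular formula: C10H8O

C10H8O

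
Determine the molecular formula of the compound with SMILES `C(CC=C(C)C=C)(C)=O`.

Heavy atoms from the SMILES: 8 C, 1 O.
Implicit hydrogens by atom environment:
  2 × C: 3 H each → 6
  2 × C: 2 H each → 4
  2 × C: 1 H each → 2
  2 × C: no H
  1 × O: no H
  Total hydrogens = 12.
Molecular formula: C8H12O

C8H12O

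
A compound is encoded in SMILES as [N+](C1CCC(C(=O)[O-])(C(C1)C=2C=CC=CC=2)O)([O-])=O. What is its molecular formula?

C13H14NO5-

Heavy atoms from the SMILES: 13 C, 1 N, 5 O.
Implicit hydrogens by atom environment:
  5 × C (aromatic): 1 H each → 5
  3 × C: 2 H each → 6
  2 × C: 1 H each → 2
  2 × C: no H
  2 × O: no H
  2 × O (charge -1): no H
  1 × C (aromatic): no H
  1 × N (charge +1): no H
  1 × O: 1 H
  Total hydrogens = 14.
Net charge -1.
Molecular formula: C13H14NO5-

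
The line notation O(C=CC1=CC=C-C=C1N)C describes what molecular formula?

C9H11NO

Heavy atoms from the SMILES: 9 C, 1 N, 1 O.
Implicit hydrogens by atom environment:
  4 × C (aromatic): 1 H each → 4
  2 × C: 1 H each → 2
  2 × C (aromatic): no H
  1 × C: 3 H
  1 × N: 2 H
  1 × O: no H
  Total hydrogens = 11.
Molecular formula: C9H11NO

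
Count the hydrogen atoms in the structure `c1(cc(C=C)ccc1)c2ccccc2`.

12

Hydrogens are implicit in SMILES; fill each atom to its normal valence:
  9 × C (aromatic): 1 H each → 9
  3 × C (aromatic): no H
  1 × C: 2 H
  1 × C: 1 H
  Total hydrogens = 12.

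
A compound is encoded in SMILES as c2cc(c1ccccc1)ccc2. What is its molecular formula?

C12H10

Heavy atoms from the SMILES: 12 C.
Implicit hydrogens by atom environment:
  10 × C (aromatic): 1 H each → 10
  2 × C (aromatic): no H
  Total hydrogens = 10.
Molecular formula: C12H10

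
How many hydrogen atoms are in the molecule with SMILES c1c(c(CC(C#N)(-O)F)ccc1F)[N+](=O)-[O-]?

6

Hydrogens are implicit in SMILES; fill each atom to its normal valence:
  3 × C (aromatic): 1 H each → 3
  3 × C (aromatic): no H
  2 × C: no H
  2 × F: no H
  1 × C: 2 H
  1 × N (charge +1): no H
  1 × N: no H
  1 × O: 1 H
  1 × O: no H
  1 × O (charge -1): no H
  Total hydrogens = 6.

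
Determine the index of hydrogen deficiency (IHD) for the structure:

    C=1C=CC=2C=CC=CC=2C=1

7

Molecular formula from the SMILES: C10H8.
DoU = (2C + 2 + N − H − X)/2 = (2·10 + 2 + 0 − 8 − 0)/2 = 14/2 = 7.
(Structurally: 2 ring(s) + 5 π bond(s) = 7.)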